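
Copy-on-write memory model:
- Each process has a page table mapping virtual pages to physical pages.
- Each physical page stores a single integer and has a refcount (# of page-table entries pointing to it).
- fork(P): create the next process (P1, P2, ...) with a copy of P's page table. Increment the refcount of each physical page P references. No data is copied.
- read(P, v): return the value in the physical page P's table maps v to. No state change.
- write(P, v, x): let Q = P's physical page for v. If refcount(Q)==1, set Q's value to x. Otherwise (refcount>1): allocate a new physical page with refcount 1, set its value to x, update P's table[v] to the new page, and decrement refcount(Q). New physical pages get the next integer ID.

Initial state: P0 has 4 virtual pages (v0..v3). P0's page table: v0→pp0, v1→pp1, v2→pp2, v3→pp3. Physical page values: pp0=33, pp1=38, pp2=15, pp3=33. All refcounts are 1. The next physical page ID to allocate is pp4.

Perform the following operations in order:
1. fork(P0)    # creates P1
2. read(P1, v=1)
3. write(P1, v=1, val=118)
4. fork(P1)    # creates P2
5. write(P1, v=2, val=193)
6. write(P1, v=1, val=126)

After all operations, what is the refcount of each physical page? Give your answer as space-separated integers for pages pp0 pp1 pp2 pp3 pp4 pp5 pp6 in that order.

Op 1: fork(P0) -> P1. 4 ppages; refcounts: pp0:2 pp1:2 pp2:2 pp3:2
Op 2: read(P1, v1) -> 38. No state change.
Op 3: write(P1, v1, 118). refcount(pp1)=2>1 -> COPY to pp4. 5 ppages; refcounts: pp0:2 pp1:1 pp2:2 pp3:2 pp4:1
Op 4: fork(P1) -> P2. 5 ppages; refcounts: pp0:3 pp1:1 pp2:3 pp3:3 pp4:2
Op 5: write(P1, v2, 193). refcount(pp2)=3>1 -> COPY to pp5. 6 ppages; refcounts: pp0:3 pp1:1 pp2:2 pp3:3 pp4:2 pp5:1
Op 6: write(P1, v1, 126). refcount(pp4)=2>1 -> COPY to pp6. 7 ppages; refcounts: pp0:3 pp1:1 pp2:2 pp3:3 pp4:1 pp5:1 pp6:1

Answer: 3 1 2 3 1 1 1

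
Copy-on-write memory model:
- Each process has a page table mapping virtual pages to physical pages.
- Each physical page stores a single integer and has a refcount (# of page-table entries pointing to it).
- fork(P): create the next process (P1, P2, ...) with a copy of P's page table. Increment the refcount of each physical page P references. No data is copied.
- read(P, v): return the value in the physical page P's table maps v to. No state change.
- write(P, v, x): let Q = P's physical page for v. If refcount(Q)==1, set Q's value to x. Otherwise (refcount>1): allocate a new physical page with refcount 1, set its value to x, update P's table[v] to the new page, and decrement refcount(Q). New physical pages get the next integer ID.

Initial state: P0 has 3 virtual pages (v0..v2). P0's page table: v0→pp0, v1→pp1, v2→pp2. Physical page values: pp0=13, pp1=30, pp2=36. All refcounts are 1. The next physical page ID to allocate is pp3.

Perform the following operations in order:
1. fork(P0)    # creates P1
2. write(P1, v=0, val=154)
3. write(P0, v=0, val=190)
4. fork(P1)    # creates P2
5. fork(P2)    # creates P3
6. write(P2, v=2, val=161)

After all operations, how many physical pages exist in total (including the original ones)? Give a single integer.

Answer: 5

Derivation:
Op 1: fork(P0) -> P1. 3 ppages; refcounts: pp0:2 pp1:2 pp2:2
Op 2: write(P1, v0, 154). refcount(pp0)=2>1 -> COPY to pp3. 4 ppages; refcounts: pp0:1 pp1:2 pp2:2 pp3:1
Op 3: write(P0, v0, 190). refcount(pp0)=1 -> write in place. 4 ppages; refcounts: pp0:1 pp1:2 pp2:2 pp3:1
Op 4: fork(P1) -> P2. 4 ppages; refcounts: pp0:1 pp1:3 pp2:3 pp3:2
Op 5: fork(P2) -> P3. 4 ppages; refcounts: pp0:1 pp1:4 pp2:4 pp3:3
Op 6: write(P2, v2, 161). refcount(pp2)=4>1 -> COPY to pp4. 5 ppages; refcounts: pp0:1 pp1:4 pp2:3 pp3:3 pp4:1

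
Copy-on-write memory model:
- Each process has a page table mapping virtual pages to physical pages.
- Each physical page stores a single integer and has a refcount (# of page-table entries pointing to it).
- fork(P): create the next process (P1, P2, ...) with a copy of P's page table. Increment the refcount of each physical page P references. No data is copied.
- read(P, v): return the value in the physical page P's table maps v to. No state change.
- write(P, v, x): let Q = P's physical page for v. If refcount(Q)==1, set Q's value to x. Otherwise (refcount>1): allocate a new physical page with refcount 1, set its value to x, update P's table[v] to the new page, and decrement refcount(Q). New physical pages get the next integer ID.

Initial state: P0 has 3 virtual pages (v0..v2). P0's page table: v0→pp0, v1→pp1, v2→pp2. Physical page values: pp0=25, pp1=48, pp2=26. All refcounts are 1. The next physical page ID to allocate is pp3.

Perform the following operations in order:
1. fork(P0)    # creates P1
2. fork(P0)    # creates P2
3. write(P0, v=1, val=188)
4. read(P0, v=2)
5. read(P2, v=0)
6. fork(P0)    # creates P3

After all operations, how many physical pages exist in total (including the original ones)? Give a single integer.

Answer: 4

Derivation:
Op 1: fork(P0) -> P1. 3 ppages; refcounts: pp0:2 pp1:2 pp2:2
Op 2: fork(P0) -> P2. 3 ppages; refcounts: pp0:3 pp1:3 pp2:3
Op 3: write(P0, v1, 188). refcount(pp1)=3>1 -> COPY to pp3. 4 ppages; refcounts: pp0:3 pp1:2 pp2:3 pp3:1
Op 4: read(P0, v2) -> 26. No state change.
Op 5: read(P2, v0) -> 25. No state change.
Op 6: fork(P0) -> P3. 4 ppages; refcounts: pp0:4 pp1:2 pp2:4 pp3:2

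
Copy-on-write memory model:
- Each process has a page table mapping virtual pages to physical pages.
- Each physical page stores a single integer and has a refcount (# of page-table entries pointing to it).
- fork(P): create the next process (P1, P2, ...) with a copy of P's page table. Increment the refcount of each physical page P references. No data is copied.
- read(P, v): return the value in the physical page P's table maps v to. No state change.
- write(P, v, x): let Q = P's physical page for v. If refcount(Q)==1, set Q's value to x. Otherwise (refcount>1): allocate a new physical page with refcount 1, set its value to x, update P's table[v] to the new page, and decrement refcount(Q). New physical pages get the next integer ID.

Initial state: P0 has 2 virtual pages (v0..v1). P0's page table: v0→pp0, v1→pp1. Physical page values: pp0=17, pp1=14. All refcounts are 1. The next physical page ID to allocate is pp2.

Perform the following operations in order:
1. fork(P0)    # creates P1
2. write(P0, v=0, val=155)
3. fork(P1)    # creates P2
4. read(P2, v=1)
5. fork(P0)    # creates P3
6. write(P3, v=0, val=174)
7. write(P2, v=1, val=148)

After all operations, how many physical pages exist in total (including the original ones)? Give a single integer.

Op 1: fork(P0) -> P1. 2 ppages; refcounts: pp0:2 pp1:2
Op 2: write(P0, v0, 155). refcount(pp0)=2>1 -> COPY to pp2. 3 ppages; refcounts: pp0:1 pp1:2 pp2:1
Op 3: fork(P1) -> P2. 3 ppages; refcounts: pp0:2 pp1:3 pp2:1
Op 4: read(P2, v1) -> 14. No state change.
Op 5: fork(P0) -> P3. 3 ppages; refcounts: pp0:2 pp1:4 pp2:2
Op 6: write(P3, v0, 174). refcount(pp2)=2>1 -> COPY to pp3. 4 ppages; refcounts: pp0:2 pp1:4 pp2:1 pp3:1
Op 7: write(P2, v1, 148). refcount(pp1)=4>1 -> COPY to pp4. 5 ppages; refcounts: pp0:2 pp1:3 pp2:1 pp3:1 pp4:1

Answer: 5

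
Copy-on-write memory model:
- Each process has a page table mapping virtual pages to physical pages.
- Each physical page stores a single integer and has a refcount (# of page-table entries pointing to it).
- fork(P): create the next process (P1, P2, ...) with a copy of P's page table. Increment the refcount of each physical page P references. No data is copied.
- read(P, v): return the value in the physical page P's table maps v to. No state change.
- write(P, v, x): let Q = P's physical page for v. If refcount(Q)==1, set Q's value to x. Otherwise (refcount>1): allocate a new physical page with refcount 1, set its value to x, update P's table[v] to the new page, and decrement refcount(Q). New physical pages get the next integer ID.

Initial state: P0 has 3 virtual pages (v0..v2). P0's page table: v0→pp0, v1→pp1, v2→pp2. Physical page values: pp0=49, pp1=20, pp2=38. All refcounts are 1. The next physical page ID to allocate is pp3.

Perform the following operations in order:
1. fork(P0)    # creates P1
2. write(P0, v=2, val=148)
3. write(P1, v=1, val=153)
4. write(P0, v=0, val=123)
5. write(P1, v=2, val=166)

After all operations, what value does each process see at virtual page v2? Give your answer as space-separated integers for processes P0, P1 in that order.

Answer: 148 166

Derivation:
Op 1: fork(P0) -> P1. 3 ppages; refcounts: pp0:2 pp1:2 pp2:2
Op 2: write(P0, v2, 148). refcount(pp2)=2>1 -> COPY to pp3. 4 ppages; refcounts: pp0:2 pp1:2 pp2:1 pp3:1
Op 3: write(P1, v1, 153). refcount(pp1)=2>1 -> COPY to pp4. 5 ppages; refcounts: pp0:2 pp1:1 pp2:1 pp3:1 pp4:1
Op 4: write(P0, v0, 123). refcount(pp0)=2>1 -> COPY to pp5. 6 ppages; refcounts: pp0:1 pp1:1 pp2:1 pp3:1 pp4:1 pp5:1
Op 5: write(P1, v2, 166). refcount(pp2)=1 -> write in place. 6 ppages; refcounts: pp0:1 pp1:1 pp2:1 pp3:1 pp4:1 pp5:1
P0: v2 -> pp3 = 148
P1: v2 -> pp2 = 166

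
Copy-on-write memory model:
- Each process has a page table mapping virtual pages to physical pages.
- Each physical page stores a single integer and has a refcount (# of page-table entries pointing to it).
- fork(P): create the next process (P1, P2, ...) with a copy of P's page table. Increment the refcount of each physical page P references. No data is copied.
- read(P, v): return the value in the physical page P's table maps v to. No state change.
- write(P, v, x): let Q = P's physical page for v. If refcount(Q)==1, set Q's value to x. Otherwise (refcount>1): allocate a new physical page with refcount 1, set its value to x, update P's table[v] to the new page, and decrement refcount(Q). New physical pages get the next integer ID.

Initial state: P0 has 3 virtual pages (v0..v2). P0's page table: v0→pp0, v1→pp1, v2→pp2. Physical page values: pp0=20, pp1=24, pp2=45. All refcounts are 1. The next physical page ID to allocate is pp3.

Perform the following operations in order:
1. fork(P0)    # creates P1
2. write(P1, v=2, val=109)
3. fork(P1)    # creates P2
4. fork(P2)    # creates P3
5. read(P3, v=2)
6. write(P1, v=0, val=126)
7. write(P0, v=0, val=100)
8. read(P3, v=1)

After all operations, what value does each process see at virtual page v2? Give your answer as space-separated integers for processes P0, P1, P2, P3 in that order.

Answer: 45 109 109 109

Derivation:
Op 1: fork(P0) -> P1. 3 ppages; refcounts: pp0:2 pp1:2 pp2:2
Op 2: write(P1, v2, 109). refcount(pp2)=2>1 -> COPY to pp3. 4 ppages; refcounts: pp0:2 pp1:2 pp2:1 pp3:1
Op 3: fork(P1) -> P2. 4 ppages; refcounts: pp0:3 pp1:3 pp2:1 pp3:2
Op 4: fork(P2) -> P3. 4 ppages; refcounts: pp0:4 pp1:4 pp2:1 pp3:3
Op 5: read(P3, v2) -> 109. No state change.
Op 6: write(P1, v0, 126). refcount(pp0)=4>1 -> COPY to pp4. 5 ppages; refcounts: pp0:3 pp1:4 pp2:1 pp3:3 pp4:1
Op 7: write(P0, v0, 100). refcount(pp0)=3>1 -> COPY to pp5. 6 ppages; refcounts: pp0:2 pp1:4 pp2:1 pp3:3 pp4:1 pp5:1
Op 8: read(P3, v1) -> 24. No state change.
P0: v2 -> pp2 = 45
P1: v2 -> pp3 = 109
P2: v2 -> pp3 = 109
P3: v2 -> pp3 = 109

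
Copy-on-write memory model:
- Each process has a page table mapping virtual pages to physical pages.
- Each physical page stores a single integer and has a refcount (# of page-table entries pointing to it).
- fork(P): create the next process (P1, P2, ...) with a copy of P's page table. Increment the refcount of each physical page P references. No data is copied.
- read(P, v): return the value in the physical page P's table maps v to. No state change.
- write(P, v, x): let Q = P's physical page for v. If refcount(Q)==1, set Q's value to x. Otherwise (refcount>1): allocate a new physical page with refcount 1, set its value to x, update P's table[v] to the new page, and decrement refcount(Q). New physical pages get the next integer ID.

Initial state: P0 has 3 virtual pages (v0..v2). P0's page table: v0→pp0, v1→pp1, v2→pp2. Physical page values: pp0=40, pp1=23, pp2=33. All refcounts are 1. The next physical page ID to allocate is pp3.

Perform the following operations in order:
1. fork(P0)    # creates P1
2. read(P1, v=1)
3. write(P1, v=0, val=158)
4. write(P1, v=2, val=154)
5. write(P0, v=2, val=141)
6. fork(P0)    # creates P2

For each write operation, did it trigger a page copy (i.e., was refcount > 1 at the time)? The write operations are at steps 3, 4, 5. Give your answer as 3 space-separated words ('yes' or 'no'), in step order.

Op 1: fork(P0) -> P1. 3 ppages; refcounts: pp0:2 pp1:2 pp2:2
Op 2: read(P1, v1) -> 23. No state change.
Op 3: write(P1, v0, 158). refcount(pp0)=2>1 -> COPY to pp3. 4 ppages; refcounts: pp0:1 pp1:2 pp2:2 pp3:1
Op 4: write(P1, v2, 154). refcount(pp2)=2>1 -> COPY to pp4. 5 ppages; refcounts: pp0:1 pp1:2 pp2:1 pp3:1 pp4:1
Op 5: write(P0, v2, 141). refcount(pp2)=1 -> write in place. 5 ppages; refcounts: pp0:1 pp1:2 pp2:1 pp3:1 pp4:1
Op 6: fork(P0) -> P2. 5 ppages; refcounts: pp0:2 pp1:3 pp2:2 pp3:1 pp4:1

yes yes no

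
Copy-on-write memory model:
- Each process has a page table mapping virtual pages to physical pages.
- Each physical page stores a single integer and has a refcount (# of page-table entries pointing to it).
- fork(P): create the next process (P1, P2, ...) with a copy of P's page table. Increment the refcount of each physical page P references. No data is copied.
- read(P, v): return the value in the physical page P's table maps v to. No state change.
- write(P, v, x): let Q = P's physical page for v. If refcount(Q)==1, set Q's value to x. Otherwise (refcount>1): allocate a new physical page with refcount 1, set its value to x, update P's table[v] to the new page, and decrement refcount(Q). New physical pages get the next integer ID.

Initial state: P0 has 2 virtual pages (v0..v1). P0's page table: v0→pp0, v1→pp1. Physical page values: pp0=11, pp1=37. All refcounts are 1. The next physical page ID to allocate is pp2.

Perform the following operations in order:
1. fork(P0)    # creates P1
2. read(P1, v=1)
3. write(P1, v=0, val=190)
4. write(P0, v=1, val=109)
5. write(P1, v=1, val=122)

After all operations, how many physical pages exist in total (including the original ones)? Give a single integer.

Answer: 4

Derivation:
Op 1: fork(P0) -> P1. 2 ppages; refcounts: pp0:2 pp1:2
Op 2: read(P1, v1) -> 37. No state change.
Op 3: write(P1, v0, 190). refcount(pp0)=2>1 -> COPY to pp2. 3 ppages; refcounts: pp0:1 pp1:2 pp2:1
Op 4: write(P0, v1, 109). refcount(pp1)=2>1 -> COPY to pp3. 4 ppages; refcounts: pp0:1 pp1:1 pp2:1 pp3:1
Op 5: write(P1, v1, 122). refcount(pp1)=1 -> write in place. 4 ppages; refcounts: pp0:1 pp1:1 pp2:1 pp3:1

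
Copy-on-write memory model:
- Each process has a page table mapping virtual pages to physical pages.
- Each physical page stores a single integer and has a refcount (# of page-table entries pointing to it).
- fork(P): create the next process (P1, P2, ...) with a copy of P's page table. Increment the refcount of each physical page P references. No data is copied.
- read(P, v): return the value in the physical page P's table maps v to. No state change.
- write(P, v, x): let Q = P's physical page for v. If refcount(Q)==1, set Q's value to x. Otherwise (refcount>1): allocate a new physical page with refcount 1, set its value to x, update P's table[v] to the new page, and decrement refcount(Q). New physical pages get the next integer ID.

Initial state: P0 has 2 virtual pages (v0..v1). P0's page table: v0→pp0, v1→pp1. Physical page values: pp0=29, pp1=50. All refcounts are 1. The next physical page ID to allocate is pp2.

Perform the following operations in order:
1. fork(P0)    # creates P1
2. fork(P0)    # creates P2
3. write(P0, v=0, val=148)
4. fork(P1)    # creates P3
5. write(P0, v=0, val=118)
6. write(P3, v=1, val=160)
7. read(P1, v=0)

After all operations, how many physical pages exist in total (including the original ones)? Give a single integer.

Op 1: fork(P0) -> P1. 2 ppages; refcounts: pp0:2 pp1:2
Op 2: fork(P0) -> P2. 2 ppages; refcounts: pp0:3 pp1:3
Op 3: write(P0, v0, 148). refcount(pp0)=3>1 -> COPY to pp2. 3 ppages; refcounts: pp0:2 pp1:3 pp2:1
Op 4: fork(P1) -> P3. 3 ppages; refcounts: pp0:3 pp1:4 pp2:1
Op 5: write(P0, v0, 118). refcount(pp2)=1 -> write in place. 3 ppages; refcounts: pp0:3 pp1:4 pp2:1
Op 6: write(P3, v1, 160). refcount(pp1)=4>1 -> COPY to pp3. 4 ppages; refcounts: pp0:3 pp1:3 pp2:1 pp3:1
Op 7: read(P1, v0) -> 29. No state change.

Answer: 4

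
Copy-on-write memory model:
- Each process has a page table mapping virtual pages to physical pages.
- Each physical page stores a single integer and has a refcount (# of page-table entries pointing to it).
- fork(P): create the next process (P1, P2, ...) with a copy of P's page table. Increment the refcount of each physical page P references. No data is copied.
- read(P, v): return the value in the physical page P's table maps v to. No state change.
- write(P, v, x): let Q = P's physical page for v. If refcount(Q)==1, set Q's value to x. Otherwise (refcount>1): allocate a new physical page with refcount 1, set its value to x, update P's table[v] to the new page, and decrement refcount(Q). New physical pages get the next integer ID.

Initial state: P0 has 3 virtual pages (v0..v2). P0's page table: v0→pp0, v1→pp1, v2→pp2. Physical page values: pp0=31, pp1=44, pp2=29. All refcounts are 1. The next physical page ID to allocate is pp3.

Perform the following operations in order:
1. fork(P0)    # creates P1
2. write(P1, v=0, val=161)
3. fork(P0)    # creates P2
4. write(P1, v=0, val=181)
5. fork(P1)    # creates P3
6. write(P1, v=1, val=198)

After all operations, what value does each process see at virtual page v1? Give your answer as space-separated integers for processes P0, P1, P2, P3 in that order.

Answer: 44 198 44 44

Derivation:
Op 1: fork(P0) -> P1. 3 ppages; refcounts: pp0:2 pp1:2 pp2:2
Op 2: write(P1, v0, 161). refcount(pp0)=2>1 -> COPY to pp3. 4 ppages; refcounts: pp0:1 pp1:2 pp2:2 pp3:1
Op 3: fork(P0) -> P2. 4 ppages; refcounts: pp0:2 pp1:3 pp2:3 pp3:1
Op 4: write(P1, v0, 181). refcount(pp3)=1 -> write in place. 4 ppages; refcounts: pp0:2 pp1:3 pp2:3 pp3:1
Op 5: fork(P1) -> P3. 4 ppages; refcounts: pp0:2 pp1:4 pp2:4 pp3:2
Op 6: write(P1, v1, 198). refcount(pp1)=4>1 -> COPY to pp4. 5 ppages; refcounts: pp0:2 pp1:3 pp2:4 pp3:2 pp4:1
P0: v1 -> pp1 = 44
P1: v1 -> pp4 = 198
P2: v1 -> pp1 = 44
P3: v1 -> pp1 = 44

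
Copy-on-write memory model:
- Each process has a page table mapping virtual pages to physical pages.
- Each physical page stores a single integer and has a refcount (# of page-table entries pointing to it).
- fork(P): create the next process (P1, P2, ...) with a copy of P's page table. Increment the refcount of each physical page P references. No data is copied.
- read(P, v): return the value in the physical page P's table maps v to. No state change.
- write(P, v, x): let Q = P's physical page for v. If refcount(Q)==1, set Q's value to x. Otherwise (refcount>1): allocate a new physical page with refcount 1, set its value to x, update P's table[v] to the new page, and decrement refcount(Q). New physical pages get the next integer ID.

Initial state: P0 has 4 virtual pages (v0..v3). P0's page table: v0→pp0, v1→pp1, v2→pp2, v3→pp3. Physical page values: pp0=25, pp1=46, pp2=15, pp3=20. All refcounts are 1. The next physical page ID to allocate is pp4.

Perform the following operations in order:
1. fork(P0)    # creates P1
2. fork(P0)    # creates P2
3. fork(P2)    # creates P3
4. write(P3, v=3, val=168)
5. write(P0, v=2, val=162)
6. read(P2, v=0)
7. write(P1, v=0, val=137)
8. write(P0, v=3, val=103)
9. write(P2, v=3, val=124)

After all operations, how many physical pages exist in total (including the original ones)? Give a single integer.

Op 1: fork(P0) -> P1. 4 ppages; refcounts: pp0:2 pp1:2 pp2:2 pp3:2
Op 2: fork(P0) -> P2. 4 ppages; refcounts: pp0:3 pp1:3 pp2:3 pp3:3
Op 3: fork(P2) -> P3. 4 ppages; refcounts: pp0:4 pp1:4 pp2:4 pp3:4
Op 4: write(P3, v3, 168). refcount(pp3)=4>1 -> COPY to pp4. 5 ppages; refcounts: pp0:4 pp1:4 pp2:4 pp3:3 pp4:1
Op 5: write(P0, v2, 162). refcount(pp2)=4>1 -> COPY to pp5. 6 ppages; refcounts: pp0:4 pp1:4 pp2:3 pp3:3 pp4:1 pp5:1
Op 6: read(P2, v0) -> 25. No state change.
Op 7: write(P1, v0, 137). refcount(pp0)=4>1 -> COPY to pp6. 7 ppages; refcounts: pp0:3 pp1:4 pp2:3 pp3:3 pp4:1 pp5:1 pp6:1
Op 8: write(P0, v3, 103). refcount(pp3)=3>1 -> COPY to pp7. 8 ppages; refcounts: pp0:3 pp1:4 pp2:3 pp3:2 pp4:1 pp5:1 pp6:1 pp7:1
Op 9: write(P2, v3, 124). refcount(pp3)=2>1 -> COPY to pp8. 9 ppages; refcounts: pp0:3 pp1:4 pp2:3 pp3:1 pp4:1 pp5:1 pp6:1 pp7:1 pp8:1

Answer: 9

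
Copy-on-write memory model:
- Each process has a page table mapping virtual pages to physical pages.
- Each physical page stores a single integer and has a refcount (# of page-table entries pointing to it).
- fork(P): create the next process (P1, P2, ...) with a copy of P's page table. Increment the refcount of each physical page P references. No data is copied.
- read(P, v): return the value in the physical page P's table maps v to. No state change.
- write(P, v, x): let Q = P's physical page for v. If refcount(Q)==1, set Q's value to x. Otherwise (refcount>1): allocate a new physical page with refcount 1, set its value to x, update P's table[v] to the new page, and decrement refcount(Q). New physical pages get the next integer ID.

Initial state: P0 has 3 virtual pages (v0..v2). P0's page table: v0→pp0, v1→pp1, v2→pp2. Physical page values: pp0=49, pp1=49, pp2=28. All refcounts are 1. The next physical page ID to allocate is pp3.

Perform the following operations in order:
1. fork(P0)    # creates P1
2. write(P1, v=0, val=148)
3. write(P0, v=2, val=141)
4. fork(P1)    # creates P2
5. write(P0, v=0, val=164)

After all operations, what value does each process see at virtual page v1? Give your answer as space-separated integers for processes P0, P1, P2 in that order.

Answer: 49 49 49

Derivation:
Op 1: fork(P0) -> P1. 3 ppages; refcounts: pp0:2 pp1:2 pp2:2
Op 2: write(P1, v0, 148). refcount(pp0)=2>1 -> COPY to pp3. 4 ppages; refcounts: pp0:1 pp1:2 pp2:2 pp3:1
Op 3: write(P0, v2, 141). refcount(pp2)=2>1 -> COPY to pp4. 5 ppages; refcounts: pp0:1 pp1:2 pp2:1 pp3:1 pp4:1
Op 4: fork(P1) -> P2. 5 ppages; refcounts: pp0:1 pp1:3 pp2:2 pp3:2 pp4:1
Op 5: write(P0, v0, 164). refcount(pp0)=1 -> write in place. 5 ppages; refcounts: pp0:1 pp1:3 pp2:2 pp3:2 pp4:1
P0: v1 -> pp1 = 49
P1: v1 -> pp1 = 49
P2: v1 -> pp1 = 49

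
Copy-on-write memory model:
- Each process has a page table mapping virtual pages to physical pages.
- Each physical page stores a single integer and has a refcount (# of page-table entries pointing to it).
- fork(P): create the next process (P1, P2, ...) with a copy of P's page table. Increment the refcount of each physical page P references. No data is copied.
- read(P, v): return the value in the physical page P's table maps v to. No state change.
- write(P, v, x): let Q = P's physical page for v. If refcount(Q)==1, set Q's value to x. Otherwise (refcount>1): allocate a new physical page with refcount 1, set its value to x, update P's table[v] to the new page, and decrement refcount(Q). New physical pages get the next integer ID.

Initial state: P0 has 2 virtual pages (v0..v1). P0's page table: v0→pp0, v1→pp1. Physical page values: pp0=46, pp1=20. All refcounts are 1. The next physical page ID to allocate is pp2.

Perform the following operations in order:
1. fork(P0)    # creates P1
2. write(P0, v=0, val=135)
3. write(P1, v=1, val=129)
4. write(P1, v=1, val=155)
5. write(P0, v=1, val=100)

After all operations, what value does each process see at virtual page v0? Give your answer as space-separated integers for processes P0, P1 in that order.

Answer: 135 46

Derivation:
Op 1: fork(P0) -> P1. 2 ppages; refcounts: pp0:2 pp1:2
Op 2: write(P0, v0, 135). refcount(pp0)=2>1 -> COPY to pp2. 3 ppages; refcounts: pp0:1 pp1:2 pp2:1
Op 3: write(P1, v1, 129). refcount(pp1)=2>1 -> COPY to pp3. 4 ppages; refcounts: pp0:1 pp1:1 pp2:1 pp3:1
Op 4: write(P1, v1, 155). refcount(pp3)=1 -> write in place. 4 ppages; refcounts: pp0:1 pp1:1 pp2:1 pp3:1
Op 5: write(P0, v1, 100). refcount(pp1)=1 -> write in place. 4 ppages; refcounts: pp0:1 pp1:1 pp2:1 pp3:1
P0: v0 -> pp2 = 135
P1: v0 -> pp0 = 46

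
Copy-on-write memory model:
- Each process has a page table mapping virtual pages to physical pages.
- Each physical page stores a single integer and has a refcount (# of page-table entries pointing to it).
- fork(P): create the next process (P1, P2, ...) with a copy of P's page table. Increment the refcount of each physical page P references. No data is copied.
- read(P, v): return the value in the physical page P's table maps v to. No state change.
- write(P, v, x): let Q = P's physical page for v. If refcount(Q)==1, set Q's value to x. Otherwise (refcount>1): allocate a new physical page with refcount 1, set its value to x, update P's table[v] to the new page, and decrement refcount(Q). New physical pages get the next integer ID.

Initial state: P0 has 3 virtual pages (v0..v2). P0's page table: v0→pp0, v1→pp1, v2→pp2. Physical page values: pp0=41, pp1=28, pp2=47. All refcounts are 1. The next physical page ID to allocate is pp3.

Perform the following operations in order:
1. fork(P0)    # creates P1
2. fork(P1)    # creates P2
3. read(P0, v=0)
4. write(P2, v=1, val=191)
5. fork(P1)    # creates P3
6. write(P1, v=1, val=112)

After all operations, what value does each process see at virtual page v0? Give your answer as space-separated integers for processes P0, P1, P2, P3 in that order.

Answer: 41 41 41 41

Derivation:
Op 1: fork(P0) -> P1. 3 ppages; refcounts: pp0:2 pp1:2 pp2:2
Op 2: fork(P1) -> P2. 3 ppages; refcounts: pp0:3 pp1:3 pp2:3
Op 3: read(P0, v0) -> 41. No state change.
Op 4: write(P2, v1, 191). refcount(pp1)=3>1 -> COPY to pp3. 4 ppages; refcounts: pp0:3 pp1:2 pp2:3 pp3:1
Op 5: fork(P1) -> P3. 4 ppages; refcounts: pp0:4 pp1:3 pp2:4 pp3:1
Op 6: write(P1, v1, 112). refcount(pp1)=3>1 -> COPY to pp4. 5 ppages; refcounts: pp0:4 pp1:2 pp2:4 pp3:1 pp4:1
P0: v0 -> pp0 = 41
P1: v0 -> pp0 = 41
P2: v0 -> pp0 = 41
P3: v0 -> pp0 = 41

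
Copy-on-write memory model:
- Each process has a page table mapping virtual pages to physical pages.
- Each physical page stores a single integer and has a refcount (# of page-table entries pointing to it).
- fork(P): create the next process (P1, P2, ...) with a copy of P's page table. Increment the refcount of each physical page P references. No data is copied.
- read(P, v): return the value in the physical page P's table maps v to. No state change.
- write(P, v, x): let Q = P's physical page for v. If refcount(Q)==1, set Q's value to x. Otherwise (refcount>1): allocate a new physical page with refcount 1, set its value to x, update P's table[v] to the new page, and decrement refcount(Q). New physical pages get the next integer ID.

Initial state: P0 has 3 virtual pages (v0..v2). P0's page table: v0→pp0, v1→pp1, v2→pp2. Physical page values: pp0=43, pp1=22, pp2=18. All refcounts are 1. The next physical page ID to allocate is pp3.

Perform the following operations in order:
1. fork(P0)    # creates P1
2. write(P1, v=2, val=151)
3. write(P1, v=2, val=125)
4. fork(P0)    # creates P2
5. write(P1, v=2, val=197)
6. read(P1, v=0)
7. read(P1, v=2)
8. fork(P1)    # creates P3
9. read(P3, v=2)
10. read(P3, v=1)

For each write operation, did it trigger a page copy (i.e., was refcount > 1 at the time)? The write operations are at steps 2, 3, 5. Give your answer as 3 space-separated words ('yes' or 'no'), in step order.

Op 1: fork(P0) -> P1. 3 ppages; refcounts: pp0:2 pp1:2 pp2:2
Op 2: write(P1, v2, 151). refcount(pp2)=2>1 -> COPY to pp3. 4 ppages; refcounts: pp0:2 pp1:2 pp2:1 pp3:1
Op 3: write(P1, v2, 125). refcount(pp3)=1 -> write in place. 4 ppages; refcounts: pp0:2 pp1:2 pp2:1 pp3:1
Op 4: fork(P0) -> P2. 4 ppages; refcounts: pp0:3 pp1:3 pp2:2 pp3:1
Op 5: write(P1, v2, 197). refcount(pp3)=1 -> write in place. 4 ppages; refcounts: pp0:3 pp1:3 pp2:2 pp3:1
Op 6: read(P1, v0) -> 43. No state change.
Op 7: read(P1, v2) -> 197. No state change.
Op 8: fork(P1) -> P3. 4 ppages; refcounts: pp0:4 pp1:4 pp2:2 pp3:2
Op 9: read(P3, v2) -> 197. No state change.
Op 10: read(P3, v1) -> 22. No state change.

yes no no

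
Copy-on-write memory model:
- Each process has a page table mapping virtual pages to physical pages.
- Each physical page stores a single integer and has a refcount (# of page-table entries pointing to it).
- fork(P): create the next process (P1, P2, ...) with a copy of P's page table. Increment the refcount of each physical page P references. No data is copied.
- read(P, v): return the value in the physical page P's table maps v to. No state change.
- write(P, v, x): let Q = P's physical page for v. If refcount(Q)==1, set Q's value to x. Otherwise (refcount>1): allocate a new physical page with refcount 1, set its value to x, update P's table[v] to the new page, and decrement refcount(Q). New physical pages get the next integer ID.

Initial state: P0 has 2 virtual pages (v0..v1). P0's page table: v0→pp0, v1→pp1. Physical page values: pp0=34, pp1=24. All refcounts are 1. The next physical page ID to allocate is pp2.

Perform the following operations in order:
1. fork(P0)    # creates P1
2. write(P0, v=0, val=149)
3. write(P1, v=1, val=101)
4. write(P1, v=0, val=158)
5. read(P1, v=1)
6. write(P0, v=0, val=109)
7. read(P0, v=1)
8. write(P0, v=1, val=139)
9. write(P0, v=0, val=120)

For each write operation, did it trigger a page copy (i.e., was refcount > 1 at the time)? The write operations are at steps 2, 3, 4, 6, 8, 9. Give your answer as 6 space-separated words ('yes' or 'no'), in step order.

Op 1: fork(P0) -> P1. 2 ppages; refcounts: pp0:2 pp1:2
Op 2: write(P0, v0, 149). refcount(pp0)=2>1 -> COPY to pp2. 3 ppages; refcounts: pp0:1 pp1:2 pp2:1
Op 3: write(P1, v1, 101). refcount(pp1)=2>1 -> COPY to pp3. 4 ppages; refcounts: pp0:1 pp1:1 pp2:1 pp3:1
Op 4: write(P1, v0, 158). refcount(pp0)=1 -> write in place. 4 ppages; refcounts: pp0:1 pp1:1 pp2:1 pp3:1
Op 5: read(P1, v1) -> 101. No state change.
Op 6: write(P0, v0, 109). refcount(pp2)=1 -> write in place. 4 ppages; refcounts: pp0:1 pp1:1 pp2:1 pp3:1
Op 7: read(P0, v1) -> 24. No state change.
Op 8: write(P0, v1, 139). refcount(pp1)=1 -> write in place. 4 ppages; refcounts: pp0:1 pp1:1 pp2:1 pp3:1
Op 9: write(P0, v0, 120). refcount(pp2)=1 -> write in place. 4 ppages; refcounts: pp0:1 pp1:1 pp2:1 pp3:1

yes yes no no no no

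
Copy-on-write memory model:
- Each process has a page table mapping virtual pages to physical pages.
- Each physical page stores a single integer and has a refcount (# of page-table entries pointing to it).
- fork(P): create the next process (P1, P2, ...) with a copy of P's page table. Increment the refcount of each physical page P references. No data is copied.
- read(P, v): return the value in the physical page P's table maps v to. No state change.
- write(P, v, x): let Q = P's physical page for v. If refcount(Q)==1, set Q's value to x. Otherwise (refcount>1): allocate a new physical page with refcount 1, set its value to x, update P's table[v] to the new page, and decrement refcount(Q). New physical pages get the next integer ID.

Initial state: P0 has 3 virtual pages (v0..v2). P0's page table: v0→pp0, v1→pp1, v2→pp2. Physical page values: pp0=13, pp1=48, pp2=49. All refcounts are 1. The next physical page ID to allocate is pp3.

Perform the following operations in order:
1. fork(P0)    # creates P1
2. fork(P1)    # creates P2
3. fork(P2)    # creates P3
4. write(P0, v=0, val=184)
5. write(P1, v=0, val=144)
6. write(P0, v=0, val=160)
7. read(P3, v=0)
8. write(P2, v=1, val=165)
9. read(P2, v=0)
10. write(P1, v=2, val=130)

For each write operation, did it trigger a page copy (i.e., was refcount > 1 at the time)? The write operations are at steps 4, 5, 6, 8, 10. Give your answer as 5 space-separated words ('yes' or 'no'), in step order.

Op 1: fork(P0) -> P1. 3 ppages; refcounts: pp0:2 pp1:2 pp2:2
Op 2: fork(P1) -> P2. 3 ppages; refcounts: pp0:3 pp1:3 pp2:3
Op 3: fork(P2) -> P3. 3 ppages; refcounts: pp0:4 pp1:4 pp2:4
Op 4: write(P0, v0, 184). refcount(pp0)=4>1 -> COPY to pp3. 4 ppages; refcounts: pp0:3 pp1:4 pp2:4 pp3:1
Op 5: write(P1, v0, 144). refcount(pp0)=3>1 -> COPY to pp4. 5 ppages; refcounts: pp0:2 pp1:4 pp2:4 pp3:1 pp4:1
Op 6: write(P0, v0, 160). refcount(pp3)=1 -> write in place. 5 ppages; refcounts: pp0:2 pp1:4 pp2:4 pp3:1 pp4:1
Op 7: read(P3, v0) -> 13. No state change.
Op 8: write(P2, v1, 165). refcount(pp1)=4>1 -> COPY to pp5. 6 ppages; refcounts: pp0:2 pp1:3 pp2:4 pp3:1 pp4:1 pp5:1
Op 9: read(P2, v0) -> 13. No state change.
Op 10: write(P1, v2, 130). refcount(pp2)=4>1 -> COPY to pp6. 7 ppages; refcounts: pp0:2 pp1:3 pp2:3 pp3:1 pp4:1 pp5:1 pp6:1

yes yes no yes yes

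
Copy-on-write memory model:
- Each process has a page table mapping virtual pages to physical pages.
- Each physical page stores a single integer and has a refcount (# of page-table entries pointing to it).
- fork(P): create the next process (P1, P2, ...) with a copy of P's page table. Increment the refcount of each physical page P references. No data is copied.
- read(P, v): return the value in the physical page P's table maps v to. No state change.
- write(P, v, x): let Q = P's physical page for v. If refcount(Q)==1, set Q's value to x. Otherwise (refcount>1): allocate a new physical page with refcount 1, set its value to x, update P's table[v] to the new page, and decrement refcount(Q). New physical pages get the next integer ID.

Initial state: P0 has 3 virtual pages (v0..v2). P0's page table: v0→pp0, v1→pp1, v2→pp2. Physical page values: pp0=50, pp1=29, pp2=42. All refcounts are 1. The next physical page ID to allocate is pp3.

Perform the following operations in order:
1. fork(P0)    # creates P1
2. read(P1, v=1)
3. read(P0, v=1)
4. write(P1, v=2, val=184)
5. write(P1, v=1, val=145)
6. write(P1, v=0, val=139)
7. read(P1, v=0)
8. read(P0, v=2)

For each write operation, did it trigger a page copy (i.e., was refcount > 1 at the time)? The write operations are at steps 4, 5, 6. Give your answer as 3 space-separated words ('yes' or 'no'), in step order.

Op 1: fork(P0) -> P1. 3 ppages; refcounts: pp0:2 pp1:2 pp2:2
Op 2: read(P1, v1) -> 29. No state change.
Op 3: read(P0, v1) -> 29. No state change.
Op 4: write(P1, v2, 184). refcount(pp2)=2>1 -> COPY to pp3. 4 ppages; refcounts: pp0:2 pp1:2 pp2:1 pp3:1
Op 5: write(P1, v1, 145). refcount(pp1)=2>1 -> COPY to pp4. 5 ppages; refcounts: pp0:2 pp1:1 pp2:1 pp3:1 pp4:1
Op 6: write(P1, v0, 139). refcount(pp0)=2>1 -> COPY to pp5. 6 ppages; refcounts: pp0:1 pp1:1 pp2:1 pp3:1 pp4:1 pp5:1
Op 7: read(P1, v0) -> 139. No state change.
Op 8: read(P0, v2) -> 42. No state change.

yes yes yes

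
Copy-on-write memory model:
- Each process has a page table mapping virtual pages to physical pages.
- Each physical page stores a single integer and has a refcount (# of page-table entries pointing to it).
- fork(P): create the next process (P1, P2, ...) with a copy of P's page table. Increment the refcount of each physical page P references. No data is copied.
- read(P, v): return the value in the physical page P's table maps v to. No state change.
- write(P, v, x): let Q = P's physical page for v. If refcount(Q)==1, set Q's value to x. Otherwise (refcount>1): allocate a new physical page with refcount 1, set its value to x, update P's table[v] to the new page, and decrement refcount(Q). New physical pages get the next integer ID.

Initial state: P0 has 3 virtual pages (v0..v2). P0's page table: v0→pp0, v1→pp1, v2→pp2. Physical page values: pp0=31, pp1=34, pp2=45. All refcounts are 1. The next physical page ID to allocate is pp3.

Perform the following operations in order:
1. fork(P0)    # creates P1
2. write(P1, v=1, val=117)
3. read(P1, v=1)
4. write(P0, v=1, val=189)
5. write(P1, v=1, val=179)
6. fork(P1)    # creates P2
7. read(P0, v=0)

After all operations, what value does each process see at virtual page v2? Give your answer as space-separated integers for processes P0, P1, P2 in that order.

Answer: 45 45 45

Derivation:
Op 1: fork(P0) -> P1. 3 ppages; refcounts: pp0:2 pp1:2 pp2:2
Op 2: write(P1, v1, 117). refcount(pp1)=2>1 -> COPY to pp3. 4 ppages; refcounts: pp0:2 pp1:1 pp2:2 pp3:1
Op 3: read(P1, v1) -> 117. No state change.
Op 4: write(P0, v1, 189). refcount(pp1)=1 -> write in place. 4 ppages; refcounts: pp0:2 pp1:1 pp2:2 pp3:1
Op 5: write(P1, v1, 179). refcount(pp3)=1 -> write in place. 4 ppages; refcounts: pp0:2 pp1:1 pp2:2 pp3:1
Op 6: fork(P1) -> P2. 4 ppages; refcounts: pp0:3 pp1:1 pp2:3 pp3:2
Op 7: read(P0, v0) -> 31. No state change.
P0: v2 -> pp2 = 45
P1: v2 -> pp2 = 45
P2: v2 -> pp2 = 45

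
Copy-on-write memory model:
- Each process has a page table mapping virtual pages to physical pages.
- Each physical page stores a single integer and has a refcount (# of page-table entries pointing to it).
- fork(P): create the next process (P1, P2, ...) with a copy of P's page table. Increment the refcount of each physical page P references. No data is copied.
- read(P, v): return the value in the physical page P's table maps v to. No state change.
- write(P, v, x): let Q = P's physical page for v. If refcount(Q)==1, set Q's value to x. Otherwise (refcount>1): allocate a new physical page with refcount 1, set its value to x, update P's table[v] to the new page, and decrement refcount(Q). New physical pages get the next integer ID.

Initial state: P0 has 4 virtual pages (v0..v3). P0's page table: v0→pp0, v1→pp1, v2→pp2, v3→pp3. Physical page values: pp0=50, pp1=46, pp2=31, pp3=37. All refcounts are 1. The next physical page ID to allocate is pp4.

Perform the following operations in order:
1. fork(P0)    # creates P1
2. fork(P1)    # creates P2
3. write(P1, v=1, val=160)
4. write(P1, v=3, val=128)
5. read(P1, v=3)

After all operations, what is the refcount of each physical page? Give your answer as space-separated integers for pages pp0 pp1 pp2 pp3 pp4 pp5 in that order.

Answer: 3 2 3 2 1 1

Derivation:
Op 1: fork(P0) -> P1. 4 ppages; refcounts: pp0:2 pp1:2 pp2:2 pp3:2
Op 2: fork(P1) -> P2. 4 ppages; refcounts: pp0:3 pp1:3 pp2:3 pp3:3
Op 3: write(P1, v1, 160). refcount(pp1)=3>1 -> COPY to pp4. 5 ppages; refcounts: pp0:3 pp1:2 pp2:3 pp3:3 pp4:1
Op 4: write(P1, v3, 128). refcount(pp3)=3>1 -> COPY to pp5. 6 ppages; refcounts: pp0:3 pp1:2 pp2:3 pp3:2 pp4:1 pp5:1
Op 5: read(P1, v3) -> 128. No state change.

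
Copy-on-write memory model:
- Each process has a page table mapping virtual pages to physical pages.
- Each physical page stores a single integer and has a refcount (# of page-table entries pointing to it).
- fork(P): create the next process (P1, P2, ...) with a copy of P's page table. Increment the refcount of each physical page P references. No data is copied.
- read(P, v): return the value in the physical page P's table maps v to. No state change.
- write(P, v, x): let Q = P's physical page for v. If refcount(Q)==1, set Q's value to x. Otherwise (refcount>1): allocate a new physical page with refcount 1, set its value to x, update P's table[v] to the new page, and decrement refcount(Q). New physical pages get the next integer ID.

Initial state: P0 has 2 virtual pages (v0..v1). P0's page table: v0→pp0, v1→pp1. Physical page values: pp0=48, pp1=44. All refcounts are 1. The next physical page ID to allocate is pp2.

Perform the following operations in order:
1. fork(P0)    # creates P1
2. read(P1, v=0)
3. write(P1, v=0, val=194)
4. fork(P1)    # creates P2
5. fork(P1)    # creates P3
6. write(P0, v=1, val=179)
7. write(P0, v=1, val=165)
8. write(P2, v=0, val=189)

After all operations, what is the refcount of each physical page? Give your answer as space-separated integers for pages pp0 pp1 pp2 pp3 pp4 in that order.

Op 1: fork(P0) -> P1. 2 ppages; refcounts: pp0:2 pp1:2
Op 2: read(P1, v0) -> 48. No state change.
Op 3: write(P1, v0, 194). refcount(pp0)=2>1 -> COPY to pp2. 3 ppages; refcounts: pp0:1 pp1:2 pp2:1
Op 4: fork(P1) -> P2. 3 ppages; refcounts: pp0:1 pp1:3 pp2:2
Op 5: fork(P1) -> P3. 3 ppages; refcounts: pp0:1 pp1:4 pp2:3
Op 6: write(P0, v1, 179). refcount(pp1)=4>1 -> COPY to pp3. 4 ppages; refcounts: pp0:1 pp1:3 pp2:3 pp3:1
Op 7: write(P0, v1, 165). refcount(pp3)=1 -> write in place. 4 ppages; refcounts: pp0:1 pp1:3 pp2:3 pp3:1
Op 8: write(P2, v0, 189). refcount(pp2)=3>1 -> COPY to pp4. 5 ppages; refcounts: pp0:1 pp1:3 pp2:2 pp3:1 pp4:1

Answer: 1 3 2 1 1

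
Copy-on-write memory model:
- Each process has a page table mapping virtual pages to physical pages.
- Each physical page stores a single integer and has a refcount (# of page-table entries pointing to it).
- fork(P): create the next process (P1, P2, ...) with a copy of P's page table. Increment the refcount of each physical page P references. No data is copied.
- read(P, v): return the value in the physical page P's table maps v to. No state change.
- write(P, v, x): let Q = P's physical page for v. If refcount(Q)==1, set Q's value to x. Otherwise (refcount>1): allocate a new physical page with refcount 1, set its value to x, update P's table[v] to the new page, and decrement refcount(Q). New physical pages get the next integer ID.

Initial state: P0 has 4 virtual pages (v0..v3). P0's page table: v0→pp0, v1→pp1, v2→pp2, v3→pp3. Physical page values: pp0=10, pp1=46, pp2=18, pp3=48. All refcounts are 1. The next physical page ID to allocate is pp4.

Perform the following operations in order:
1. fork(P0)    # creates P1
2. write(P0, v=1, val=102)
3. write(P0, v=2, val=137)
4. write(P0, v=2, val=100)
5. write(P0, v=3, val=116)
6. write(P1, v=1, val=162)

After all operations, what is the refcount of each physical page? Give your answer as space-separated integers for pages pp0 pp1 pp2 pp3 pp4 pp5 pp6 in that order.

Op 1: fork(P0) -> P1. 4 ppages; refcounts: pp0:2 pp1:2 pp2:2 pp3:2
Op 2: write(P0, v1, 102). refcount(pp1)=2>1 -> COPY to pp4. 5 ppages; refcounts: pp0:2 pp1:1 pp2:2 pp3:2 pp4:1
Op 3: write(P0, v2, 137). refcount(pp2)=2>1 -> COPY to pp5. 6 ppages; refcounts: pp0:2 pp1:1 pp2:1 pp3:2 pp4:1 pp5:1
Op 4: write(P0, v2, 100). refcount(pp5)=1 -> write in place. 6 ppages; refcounts: pp0:2 pp1:1 pp2:1 pp3:2 pp4:1 pp5:1
Op 5: write(P0, v3, 116). refcount(pp3)=2>1 -> COPY to pp6. 7 ppages; refcounts: pp0:2 pp1:1 pp2:1 pp3:1 pp4:1 pp5:1 pp6:1
Op 6: write(P1, v1, 162). refcount(pp1)=1 -> write in place. 7 ppages; refcounts: pp0:2 pp1:1 pp2:1 pp3:1 pp4:1 pp5:1 pp6:1

Answer: 2 1 1 1 1 1 1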